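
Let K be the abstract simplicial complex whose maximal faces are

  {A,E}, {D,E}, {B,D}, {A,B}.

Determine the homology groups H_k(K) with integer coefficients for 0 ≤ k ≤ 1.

Fix the vertex order A < B < D < E and write every simplex with vertices in increasing order. Then dim K = 1 and the simplices of K are:

  0-simplices (4): A, B, D, E
  1-simplices (4): AB, AE, BD, DE

Hence C_0 ≅ Z^4, C_1 ≅ Z^4.

∂_1: C_1 → C_0 maps an edge to its endpoints' difference, ∂[p,q] = q − p. For instance
  ∂AB = B − A.
The 4×4 boundary matrix has rank 3 and Smith normal form diag(1,1,1).

Computing H_k = (kernel of ∂_k) / (image of ∂_{k+1}):

  H_0: rank C_0 − rank ∂_1 = 4 − 3 = 1, and the invariant factors of ∂_1 are all 1, so H_0 = Z.
  H_1: rank ker ∂_1 − rank ∂_2 = (4 − 3) − 0 = 1, and there is no ∂_2, so H_1 = Z.

H_0 ≅ Z,  H_1 ≅ Z.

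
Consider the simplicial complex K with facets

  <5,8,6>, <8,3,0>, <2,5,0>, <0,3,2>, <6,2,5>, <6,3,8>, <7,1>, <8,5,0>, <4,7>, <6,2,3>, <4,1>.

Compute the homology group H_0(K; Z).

Order the vertices as 0 < 1 < 2 < 3 < 4 < 5 < 6 < 7 < 8. Listing each simplex with vertices in this order, K has dimension 2 with simplices:

  0-simplices (9): [0], [1], [2], [3], [4], [5], [6], [7], [8]
  1-simplices (15): [0,2], [0,3], [0,5], [0,8], [1,4], [1,7], [2,3], [2,5], [2,6], [3,6], [3,8], [4,7], [5,6], [5,8], [6,8]
  2-simplices (8): [0,2,3], [0,2,5], [0,3,8], [0,5,8], [2,3,6], [2,5,6], [3,6,8], [5,6,8]

so the chain groups are C_0 ≅ Z^9, C_1 ≅ Z^15, C_2 ≅ Z^8.

∂_1: C_1 → C_0 maps an edge to its endpoints' difference, ∂[p,q] = q − p.
The resulting 9×15 matrix has rank 7, and its Smith normal form has invariant factors (1,1,1,1,1,1,1).

Boundary ∂_2: C_2 → C_1 sends each 2-simplex [p,q,r] to [q,r] − [p,r] + [p,q]. For instance
  ∂[3,6,8] = [6,8] − [3,8] + [3,6],
  ∂[0,5,8] = [5,8] − [0,8] + [0,5].
As a 15×8 matrix over Z this has rank 7, with invariant factors (1,1,1,1,1,1,1).

Now H_k = ker ∂_k / im ∂_{k+1}, so:

  H_0: rank C_0 − rank ∂_1 = 9 − 7 = 2, and the invariant factors of ∂_1 are all 1, so H_0 = Z^2.

(K is a triangulation of the disjoint union of the circle S^1 and the 2-sphere S^2.)

H_0 = Z^2.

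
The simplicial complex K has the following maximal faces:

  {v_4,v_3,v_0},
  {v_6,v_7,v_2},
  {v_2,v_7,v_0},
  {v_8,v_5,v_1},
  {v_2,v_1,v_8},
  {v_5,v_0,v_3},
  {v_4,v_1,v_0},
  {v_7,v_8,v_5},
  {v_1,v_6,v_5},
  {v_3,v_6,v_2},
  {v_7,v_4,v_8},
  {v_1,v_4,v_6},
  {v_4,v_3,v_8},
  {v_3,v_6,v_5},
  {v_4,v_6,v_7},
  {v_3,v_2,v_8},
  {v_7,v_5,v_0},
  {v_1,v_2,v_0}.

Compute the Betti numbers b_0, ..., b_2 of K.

b_0 = 1, b_1 = 2, b_2 = 1.

Order the vertices as v_0 < v_1 < v_2 < v_3 < v_4 < v_5 < v_6 < v_7 < v_8. Listing each simplex with vertices in this order, K has dimension 2 with simplices:

  0-simplices (9): [v_0], [v_1], [v_2], [v_3], [v_4], [v_5], [v_6], [v_7], [v_8]
  1-simplices (27): (27 of them)
  2-simplices (18): (18 of them)

so the chain groups are C_0 ≅ Z^9, C_1 ≅ Z^27, C_2 ≅ Z^18.

The boundary map ∂_1: C_1 → C_0 sends each edge [p,q] (with p < q) to q − p. For instance
  ∂[v_0,v_5] = [v_5] − [v_0].
As a 9×27 matrix over Z this has rank 8, with invariant factors (1,1,1,1,1,1,1,1).

∂_2: C_2 → C_1 sends each 2-simplex [p,q,r] to [q,r] − [p,r] + [p,q]. For instance
  ∂[v_1,v_5,v_6] = [v_5,v_6] − [v_1,v_6] + [v_1,v_5],
  ∂[v_4,v_7,v_8] = [v_7,v_8] − [v_4,v_8] + [v_4,v_7].
The 27×18 boundary matrix has rank 17 and Smith normal form diag(1,1,1,1,1,1,1,1,1,1,1,1,1,1,1,1,1).

Now H_k = ker ∂_k / im ∂_{k+1}, so:

  H_0: rank C_0 − rank ∂_1 = 9 − 8 = 1, and the invariant factors of ∂_1 are all 1, so H_0 ≅ Z.
  H_1: rank ker ∂_1 − rank ∂_2 = (27 − 8) − 17 = 2, and the invariant factors of ∂_2 are all 1, so H_1 ≅ Z^2.
  H_2: rank ker ∂_2 − rank ∂_3 = (18 − 17) − 0 = 1, and there is no ∂_3, so H_2 ≅ Z.

(K is a triangulation of the torus T^2.)

Hence the Betti numbers are b_0 = 1, b_1 = 2, b_2 = 1.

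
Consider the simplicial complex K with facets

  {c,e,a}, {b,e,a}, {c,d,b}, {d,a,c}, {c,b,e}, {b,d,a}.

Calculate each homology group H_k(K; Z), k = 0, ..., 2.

K has 5 vertices, 9 edges, 6 triangles.
rank ∂_0 = 0, rank ∂_1 = 4 ⇒ b_0 = 5 − 0 − 4 = 1; all invariant factors of ∂_1 are 1 so no torsion. So H_0 ≅ Z.
rank ∂_1 = 4, rank ∂_2 = 5 ⇒ b_1 = 9 − 4 − 5 = 0; all invariant factors of ∂_2 are 1 so no torsion. So H_1 ≅ 0.
rank ∂_2 = 5, rank ∂_3 = 0 ⇒ b_2 = 6 − 5 − 0 = 1. So H_2 ≅ Z.

H_0 = Z,  H_1 = 0,  H_2 = Z.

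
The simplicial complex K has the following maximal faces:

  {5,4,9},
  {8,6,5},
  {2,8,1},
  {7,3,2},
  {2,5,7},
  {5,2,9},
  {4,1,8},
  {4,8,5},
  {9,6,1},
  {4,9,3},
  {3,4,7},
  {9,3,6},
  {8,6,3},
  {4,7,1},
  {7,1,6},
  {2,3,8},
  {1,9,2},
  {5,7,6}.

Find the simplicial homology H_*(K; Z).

We work with the vertex ordering 1 < 2 < 3 < 4 < 5 < 6 < 7 < 8 < 9. The simplices of K, each written with vertices in increasing order, are:

  0-simplices (9): [1], [2], [3], [4], [5], [6], [7], [8], [9]
  1-simplices (27): (27 of them)
  2-simplices (18): [1,2,8], [1,2,9], [1,4,7], [1,4,8], [1,6,7], [1,6,9], [2,3,7], [2,3,8], [2,5,7], [2,5,9], [3,4,7], [3,4,9], [3,6,8], [3,6,9], [4,5,8], [4,5,9], [5,6,7], [5,6,8]

so the chain groups are C_0 ≅ Z^9, C_1 ≅ Z^27, C_2 ≅ Z^18.

∂_1: C_1 → C_0 is given by ∂[p,q] = [q] − [p]. For instance
  ∂[6,8] = [8] − [6].
This gives a 9×27 integer matrix of rank 8; reducing to Smith normal form yields diagonal entries (1,1,1,1,1,1,1,1).

The boundary map ∂_2: C_2 → C_1 sends each 2-simplex [p,q,r] to [q,r] − [p,r] + [p,q]. For instance
  ∂[4,5,8] = [5,8] − [4,8] + [4,5],
  ∂[1,4,8] = [4,8] − [1,8] + [1,4].
The 27×18 boundary matrix has rank 17 and Smith normal form diag(1,1,1,1,1,1,1,1,1,1,1,1,1,1,1,1,1).

Now H_k = ker ∂_k / im ∂_{k+1}, so:

  H_0: rank C_0 − rank ∂_1 = 9 − 8 = 1, and the invariant factors of ∂_1 are all 1, so H_0 ≅ Z.
  H_1: rank ker ∂_1 − rank ∂_2 = (27 − 8) − 17 = 2, and the invariant factors of ∂_2 are all 1, so H_1 ≅ Z^2.
  H_2: rank ker ∂_2 − rank ∂_3 = (18 − 17) − 0 = 1, and there is no ∂_3, so H_2 ≅ Z.

As a check, the Euler characteristic is 9 − 27 + 18 = 0, which agrees with 1 − 2 + 1 = 0.
(K is a triangulation of the torus T^2.)

H_0 ≅ Z,  H_1 ≅ Z^2,  H_2 ≅ Z.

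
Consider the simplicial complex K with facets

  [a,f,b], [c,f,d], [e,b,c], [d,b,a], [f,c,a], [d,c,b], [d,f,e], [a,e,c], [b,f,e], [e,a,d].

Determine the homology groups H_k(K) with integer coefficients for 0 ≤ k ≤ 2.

H_0 ≅ Z,  H_1 ≅ Z/2Z,  H_2 = 0.

Fix the vertex order a < b < c < d < e < f and write every simplex with vertices in increasing order. Then dim K = 2 and the simplices of K are:

  0-simplices (6): a, b, c, d, e, f
  1-simplices (15): ab, ac, ad, ae, af, bc, bd, be, bf, cd, ce, cf, de, df, ef
  2-simplices (10): abd, abf, ace, acf, ade, bcd, bce, bef, cdf, def

giving chain groups C_0 ≅ Z^6, C_1 ≅ Z^15, C_2 ≅ Z^10.

∂_1: C_1 → C_0 is given by ∂[p,q] = [q] − [p]. For instance
  ∂bd = d − b.
This gives a 6×15 integer matrix of rank 5; reducing to Smith normal form yields diagonal entries (1,1,1,1,1).

Boundary ∂_2: C_2 → C_1 sends each 2-simplex [p,q,r] to [q,r] − [p,r] + [p,q]. For instance
  ∂abd = bd − ad + ab,
  ∂def = ef − df + de.
The 15×10 boundary matrix has rank 10 and Smith normal form diag(1,1,1,1,1,1,1,1,1,2).

Computing H_k = (kernel of ∂_k) / (image of ∂_{k+1}):

  H_0: rank C_0 − rank ∂_1 = 6 − 5 = 1, and the invariant factors of ∂_1 are all 1, so H_0 ≅ Z.
  H_1: rank ker ∂_1 − rank ∂_2 = (15 − 5) − 10 = 0, and ∂_2 has invariant factor 2 > 1, so H_1 ≅ Z/2Z.
  H_2: rank ker ∂_2 − rank ∂_3 = (10 − 10) − 0 = 0, and there is no ∂_3, so H_2 ≅ 0.

(K is a triangulation of the real projective plane RP^2.)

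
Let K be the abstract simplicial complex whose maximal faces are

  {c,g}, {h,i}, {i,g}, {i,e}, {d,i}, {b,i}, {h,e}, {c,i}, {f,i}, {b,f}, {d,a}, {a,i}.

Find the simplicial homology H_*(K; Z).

Fix the vertex order a < b < c < d < e < f < g < h < i and write every simplex with vertices in increasing order. Then dim K = 1 and the simplices of K are:

  0-simplices (9): a, b, c, d, e, f, g, h, i
  1-simplices (12): ad, ai, bf, bi, cg, ci, di, eh, ei, fi, gi, hi

so the chain groups are C_0 ≅ Z^9, C_1 ≅ Z^12.

∂_1: C_1 → C_0 is given by ∂[p,q] = [q] − [p].
The resulting 9×12 matrix has rank 8, and its Smith normal form has invariant factors (1,1,1,1,1,1,1,1).

From H_k ≅ ker(∂_k) / im(∂_{k+1}) we obtain:

  H_0: rank C_0 − rank ∂_1 = 9 − 8 = 1, and the invariant factors of ∂_1 are all 1, so H_0 = Z.
  H_1: rank ker ∂_1 − rank ∂_2 = (12 − 8) − 0 = 4, and there is no ∂_2, so H_1 = Z^4.

As a check, the Euler characteristic is 9 − 12 = -3, which agrees with 1 − 4 = -3.

H_0 ≅ Z,  H_1 ≅ Z^4.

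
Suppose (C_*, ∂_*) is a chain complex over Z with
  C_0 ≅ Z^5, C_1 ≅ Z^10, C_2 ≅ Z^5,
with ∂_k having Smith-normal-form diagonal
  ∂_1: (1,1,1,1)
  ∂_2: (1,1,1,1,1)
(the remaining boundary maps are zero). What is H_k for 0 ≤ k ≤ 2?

H_0: b_0 = 5 − 0 − 4 = 1; torsion from ∂_1 factors > 1: none. So H_0 = Z.
H_1: b_1 = 10 − 4 − 5 = 1; torsion from ∂_2 factors > 1: none. So H_1 = Z.
H_2: b_2 = 5 − 5 − 0 = 0; torsion from ∂_3 factors > 1: none. So H_2 = 0.

H_0 = Z,  H_1 = Z,  H_2 = 0.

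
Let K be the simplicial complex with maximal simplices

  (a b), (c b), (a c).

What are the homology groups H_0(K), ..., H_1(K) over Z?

H_0 = Z,  H_1 = Z.

Fix the vertex order a < b < c and write every simplex with vertices in increasing order. Then dim K = 1 and the simplices of K are:

  0-simplices (3): a, b, c
  1-simplices (3): ab, ac, bc

giving chain groups C_0 ≅ Z^3, C_1 ≅ Z^3.

The boundary map ∂_1: C_1 → C_0 maps an edge to its endpoints' difference, ∂[p,q] = q − p.
The resulting 3×3 matrix has rank 2, and its Smith normal form has invariant factors (1,1).

Now H_k = ker ∂_k / im ∂_{k+1}, so:

  H_0: rank C_0 − rank ∂_1 = 3 − 2 = 1, and the invariant factors of ∂_1 are all 1, so H_0 = Z.
  H_1: rank ker ∂_1 − rank ∂_2 = (3 − 2) − 0 = 1, and there is no ∂_2, so H_1 = Z.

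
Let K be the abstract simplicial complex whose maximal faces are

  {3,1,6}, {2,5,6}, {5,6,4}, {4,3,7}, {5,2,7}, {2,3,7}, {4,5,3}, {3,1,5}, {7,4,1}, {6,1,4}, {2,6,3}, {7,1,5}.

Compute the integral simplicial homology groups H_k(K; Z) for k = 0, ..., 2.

K has 7 vertices, 18 edges, 12 triangles.
rank ∂_0 = 0, rank ∂_1 = 6 ⇒ b_0 = 7 − 0 − 6 = 1; all invariant factors of ∂_1 are 1 so no torsion. So H_0 ≅ Z.
rank ∂_1 = 6, rank ∂_2 = 12 ⇒ b_1 = 18 − 6 − 12 = 0; ∂_2 has invariant factor(s) [2] giving torsion. So H_1 ≅ Z/2.
rank ∂_2 = 12, rank ∂_3 = 0 ⇒ b_2 = 12 − 12 − 0 = 0. So H_2 ≅ 0.

H_0 = Z,  H_1 = Z/2,  H_2 = 0.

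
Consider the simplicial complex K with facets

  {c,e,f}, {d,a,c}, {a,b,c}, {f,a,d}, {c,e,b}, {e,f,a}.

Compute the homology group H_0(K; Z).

Fix the vertex order a < b < c < d < e < f and write every simplex with vertices in increasing order. Then dim K = 2 and the simplices of K are:

  0-simplices (6): a, b, c, d, e, f
  1-simplices (12): ab, ac, ad, ae, af, bc, be, cd, ce, cf, df, ef
  2-simplices (6): abc, acd, adf, aef, bce, cef

giving chain groups C_0 ≅ Z^6, C_1 ≅ Z^12, C_2 ≅ Z^6.

∂_1: C_1 → C_0 sends each edge [p,q] (with p < q) to q − p.
This gives a 6×12 integer matrix of rank 5; reducing to Smith normal form yields diagonal entries (1,1,1,1,1).

The boundary map ∂_2: C_2 → C_1 acts by ∂[p,q,r] = [q,r] − [p,r] + [p,q]. For instance
  ∂acd = cd − ad + ac,
  ∂cef = ef − cf + ce.
The resulting 12×6 matrix has rank 6, and its Smith normal form has invariant factors (1,1,1,1,1,1).

From H_k ≅ ker(∂_k) / im(∂_{k+1}) we obtain:

  H_0: rank C_0 − rank ∂_1 = 6 − 5 = 1, and the invariant factors of ∂_1 are all 1, so H_0 ≅ Z.

H_0 = Z.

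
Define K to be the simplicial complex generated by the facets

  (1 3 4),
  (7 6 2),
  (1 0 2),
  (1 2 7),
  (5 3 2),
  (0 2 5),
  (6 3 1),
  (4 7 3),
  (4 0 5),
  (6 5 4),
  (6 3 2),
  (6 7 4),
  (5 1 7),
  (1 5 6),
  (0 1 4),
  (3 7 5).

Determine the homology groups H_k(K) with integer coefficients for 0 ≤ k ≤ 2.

H_0 = Z,  H_1 = Z^2,  H_2 = Z.

Fix the vertex order 0 < 1 < 2 < 3 < 4 < 5 < 6 < 7 and write every simplex with vertices in increasing order. Then dim K = 2 and the simplices of K are:

  0-simplices (8): [0], [1], [2], [3], [4], [5], [6], [7]
  1-simplices (24): (24 of them)
  2-simplices (16): [0,1,2], [0,1,4], [0,2,5], [0,4,5], [1,2,7], [1,3,4], [1,3,6], [1,5,6], [1,5,7], [2,3,5], [2,3,6], [2,6,7], [3,4,7], [3,5,7], [4,5,6], [4,6,7]

Hence C_0 ≅ Z^8, C_1 ≅ Z^24, C_2 ≅ Z^16.

Boundary ∂_1: C_1 → C_0 is given by ∂[p,q] = [q] − [p].
The resulting 8×24 matrix has rank 7, and its Smith normal form has invariant factors (1,1,1,1,1,1,1).

∂_2: C_2 → C_1 acts by ∂[p,q,r] = [q,r] − [p,r] + [p,q]. For instance
  ∂[4,5,6] = [5,6] − [4,6] + [4,5],
  ∂[1,2,7] = [2,7] − [1,7] + [1,2].
This gives a 24×16 integer matrix of rank 15; reducing to Smith normal form yields diagonal entries (1,1,1,1,1,1,1,1,1,1,1,1,1,1,1).

Now H_k = ker ∂_k / im ∂_{k+1}, so:

  H_0: rank C_0 − rank ∂_1 = 8 − 7 = 1, and the invariant factors of ∂_1 are all 1, so H_0 ≅ Z.
  H_1: rank ker ∂_1 − rank ∂_2 = (24 − 7) − 15 = 2, and the invariant factors of ∂_2 are all 1, so H_1 ≅ Z^2.
  H_2: rank ker ∂_2 − rank ∂_3 = (16 − 15) − 0 = 1, and there is no ∂_3, so H_2 ≅ Z.

As a check, the Euler characteristic is 8 − 24 + 16 = 0, which agrees with 1 − 2 + 1 = 0.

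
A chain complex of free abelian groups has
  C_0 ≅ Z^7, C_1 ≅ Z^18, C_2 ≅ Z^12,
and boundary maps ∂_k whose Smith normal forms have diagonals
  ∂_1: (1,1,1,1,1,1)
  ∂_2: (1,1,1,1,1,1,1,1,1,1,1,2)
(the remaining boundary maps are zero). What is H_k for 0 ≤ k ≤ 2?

H_0 = Z,  H_1 = Z/2,  H_2 = 0.

H_0: b_0 = 7 − 0 − 6 = 1; torsion from ∂_1 factors > 1: none. So H_0 = Z.
H_1: b_1 = 18 − 6 − 12 = 0; torsion from ∂_2 factors > 1: [2]. So H_1 = Z/2.
H_2: b_2 = 12 − 12 − 0 = 0; torsion from ∂_3 factors > 1: none. So H_2 = 0.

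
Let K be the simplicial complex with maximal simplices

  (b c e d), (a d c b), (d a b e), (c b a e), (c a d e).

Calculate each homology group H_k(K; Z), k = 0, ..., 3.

H_0 = Z,  H_1 = 0,  H_2 = 0,  H_3 = Z.

Fix the vertex order a < b < c < d < e and write every simplex with vertices in increasing order. Then dim K = 3 and the simplices of K are:

  0-simplices (5): a, b, c, d, e
  1-simplices (10): ab, ac, ad, ae, bc, bd, be, cd, ce, de
  2-simplices (10): abc, abd, abe, acd, ace, ade, bcd, bce, bde, cde
  3-simplices (5): abcd, abce, abde, acde, bcde

giving chain groups C_0 ≅ Z^5, C_1 ≅ Z^10, C_2 ≅ Z^10, C_3 ≅ Z^5.

∂_1: C_1 → C_0 is given by ∂[p,q] = [q] − [p].
The 5×10 boundary matrix has rank 4 and Smith normal form diag(1,1,1,1).

Boundary ∂_2: C_2 → C_1 sends each 2-simplex [p,q,r] to [q,r] − [p,r] + [p,q]. For instance
  ∂bde = de − be + bd,
  ∂abd = bd − ad + ab.
The resulting 10×10 matrix has rank 6, and its Smith normal form has invariant factors (1,1,1,1,1,1).

∂_3: C_3 → C_2 sends each 3-simplex σ to the alternating sum Σ_i (−1)^i (σ with its i-th vertex removed). For instance
  ∂abde = bde − ade + abe − abd,
  ∂abcd = bcd − acd + abd − abc.
This gives a 10×5 integer matrix of rank 4; reducing to Smith normal form yields diagonal entries (1,1,1,1).

From H_k ≅ ker(∂_k) / im(∂_{k+1}) we obtain:

  H_0: rank C_0 − rank ∂_1 = 5 − 4 = 1, and the invariant factors of ∂_1 are all 1, so H_0 = Z.
  H_1: rank ker ∂_1 − rank ∂_2 = (10 − 4) − 6 = 0, and the invariant factors of ∂_2 are all 1, so H_1 = 0.
  H_2: rank ker ∂_2 − rank ∂_3 = (10 − 6) − 4 = 0, and the invariant factors of ∂_3 are all 1, so H_2 = 0.
  H_3: rank ker ∂_3 − rank ∂_4 = (5 − 4) − 0 = 1, and there is no ∂_4, so H_3 = Z.

(K is a triangulation of the 3-sphere S^3.)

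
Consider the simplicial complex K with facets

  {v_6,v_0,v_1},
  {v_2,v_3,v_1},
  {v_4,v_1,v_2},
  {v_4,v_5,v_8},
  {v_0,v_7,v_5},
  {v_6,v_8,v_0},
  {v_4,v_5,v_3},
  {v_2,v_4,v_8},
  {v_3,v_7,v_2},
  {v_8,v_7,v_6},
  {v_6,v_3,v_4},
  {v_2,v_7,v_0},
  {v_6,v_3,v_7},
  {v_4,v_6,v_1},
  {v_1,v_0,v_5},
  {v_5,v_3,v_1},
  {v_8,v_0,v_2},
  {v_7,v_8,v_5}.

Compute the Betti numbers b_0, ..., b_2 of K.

Fix the vertex order v_0 < v_1 < v_2 < v_3 < v_4 < v_5 < v_6 < v_7 < v_8 and write every simplex with vertices in increasing order. Then dim K = 2 and the simplices of K are:

  0-simplices (9): [v_0], [v_1], [v_2], [v_3], [v_4], [v_5], [v_6], [v_7], [v_8]
  1-simplices (27): (27 of them)
  2-simplices (18): (18 of them)

Hence C_0 ≅ Z^9, C_1 ≅ Z^27, C_2 ≅ Z^18.

∂_1: C_1 → C_0 sends each edge [p,q] (with p < q) to q − p.
The resulting 9×27 matrix has rank 8, and its Smith normal form has invariant factors (1,1,1,1,1,1,1,1).

The boundary map ∂_2: C_2 → C_1 acts by ∂[p,q,r] = [q,r] − [p,r] + [p,q]. For instance
  ∂[v_0,v_6,v_8] = [v_6,v_8] − [v_0,v_8] + [v_0,v_6],
  ∂[v_0,v_2,v_7] = [v_2,v_7] − [v_0,v_7] + [v_0,v_2].
As a 27×18 matrix over Z this has rank 18, with invariant factors (1,1,1,1,1,1,1,1,1,1,1,1,1,1,1,1,1,2).

Computing H_k = (kernel of ∂_k) / (image of ∂_{k+1}):

  H_0: rank C_0 − rank ∂_1 = 9 − 8 = 1, and the invariant factors of ∂_1 are all 1, so H_0 = Z.
  H_1: rank ker ∂_1 − rank ∂_2 = (27 − 8) − 18 = 1, and ∂_2 has invariant factor 2 > 1, so H_1 = Z ⊕ Z/2Z.
  H_2: rank ker ∂_2 − rank ∂_3 = (18 − 18) − 0 = 0, and there is no ∂_3, so H_2 = 0.

As a check, the Euler characteristic is 9 − 27 + 18 = 0, which agrees with 1 − 1 + 0 = 0.
(K is a triangulation of the Klein bottle.)

Hence the Betti numbers are b_0 = 1, b_1 = 1, b_2 = 0.

b_0 = 1, b_1 = 1, b_2 = 0.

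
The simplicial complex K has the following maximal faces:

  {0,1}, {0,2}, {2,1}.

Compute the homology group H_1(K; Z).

H_1 ≅ Z.

We work with the vertex ordering 0 < 1 < 2. The simplices of K, each written with vertices in increasing order, are:

  0-simplices (3): [0], [1], [2]
  1-simplices (3): [0,1], [0,2], [1,2]

giving chain groups C_0 ≅ Z^3, C_1 ≅ Z^3.

Boundary ∂_1: C_1 → C_0 maps an edge to its endpoints' difference, ∂[p,q] = q − p.
This gives a 3×3 integer matrix of rank 2; reducing to Smith normal form yields diagonal entries (1,1).

From H_k ≅ ker(∂_k) / im(∂_{k+1}) we obtain:

  H_1: rank ker ∂_1 − rank ∂_2 = (3 − 2) − 0 = 1, and there is no ∂_2, so H_1 = Z.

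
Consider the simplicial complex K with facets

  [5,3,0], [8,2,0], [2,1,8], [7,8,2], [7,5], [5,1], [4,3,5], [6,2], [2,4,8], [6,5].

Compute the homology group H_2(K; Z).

Take the total order 0 < 1 < 2 < 3 < 4 < 5 < 6 < 7 < 8 on the vertex set. Then K (dimension 2) consists of the simplices:

  0-simplices (9): [0], [1], [2], [3], [4], [5], [6], [7], [8]
  1-simplices (18): [0,2], [0,3], [0,5], [0,8], [1,2], [1,5], [1,8], [2,4], [2,6], [2,7], [2,8], [3,4], [3,5], [4,5], [4,8], [5,6], [5,7], [7,8]
  2-simplices (6): [0,2,8], [0,3,5], [1,2,8], [2,4,8], [2,7,8], [3,4,5]

giving chain groups C_0 ≅ Z^9, C_1 ≅ Z^18, C_2 ≅ Z^6.

∂_1: C_1 → C_0 sends each edge [p,q] (with p < q) to q − p. For instance
  ∂[2,4] = [4] − [2].
The resulting 9×18 matrix has rank 8, and its Smith normal form has invariant factors (1,1,1,1,1,1,1,1).

The boundary map ∂_2: C_2 → C_1 acts by ∂[p,q,r] = [q,r] − [p,r] + [p,q]. For instance
  ∂[0,2,8] = [2,8] − [0,8] + [0,2],
  ∂[2,7,8] = [7,8] − [2,8] + [2,7].
The 18×6 boundary matrix has rank 6 and Smith normal form diag(1,1,1,1,1,1).

Reading off H_k = ker ∂_k / im ∂_{k+1}:

  H_2: rank ker ∂_2 − rank ∂_3 = (6 − 6) − 0 = 0, and there is no ∂_3, so H_2 ≅ 0.

H_2 ≅ 0.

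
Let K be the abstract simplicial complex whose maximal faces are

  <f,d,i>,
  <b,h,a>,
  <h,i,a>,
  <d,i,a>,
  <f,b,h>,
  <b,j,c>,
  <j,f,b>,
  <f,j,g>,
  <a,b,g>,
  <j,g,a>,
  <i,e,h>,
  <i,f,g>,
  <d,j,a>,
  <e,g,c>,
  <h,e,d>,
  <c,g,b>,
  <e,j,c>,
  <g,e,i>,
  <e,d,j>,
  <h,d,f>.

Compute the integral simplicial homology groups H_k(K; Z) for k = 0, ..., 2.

H_0 = Z,  H_1 = Z ⊕ Z/2,  H_2 = 0.

Fix the vertex order a < b < c < d < e < f < g < h < i < j and write every simplex with vertices in increasing order. Then dim K = 2 and the simplices of K are:

  0-simplices (10): a, b, c, d, e, f, g, h, i, j
  1-simplices (30): ab, ad, ag, ah, ai, aj, bc, bf, bg, bh, bj, ce, cg, cj, de, df, dh, di, dj, eg, eh, ei, ej, fg, fh, fi, fj, gi, gj, hi
  2-simplices (20): abg, abh, adi, adj, agj, ahi, bcg, bcj, bfh, bfj, ceg, cej, deh, dej, dfh, dfi, egi, ehi, fgi, fgj

giving chain groups C_0 ≅ Z^10, C_1 ≅ Z^30, C_2 ≅ Z^20.

∂_1: C_1 → C_0 maps an edge to its endpoints' difference, ∂[p,q] = q − p.
As a 10×30 matrix over Z this has rank 9, with invariant factors (1,1,1,1,1,1,1,1,1).

∂_2: C_2 → C_1 sends each 2-simplex [p,q,r] to [q,r] − [p,r] + [p,q]. For instance
  ∂fgi = gi − fi + fg,
  ∂abh = bh − ah + ab.
As a 30×20 matrix over Z this has rank 20, with invariant factors (1,1,1,1,1,1,1,1,1,1,1,1,1,1,1,1,1,1,1,2).

From H_k ≅ ker(∂_k) / im(∂_{k+1}) we obtain:

  H_0: rank C_0 − rank ∂_1 = 10 − 9 = 1, and the invariant factors of ∂_1 are all 1, so H_0 = Z.
  H_1: rank ker ∂_1 − rank ∂_2 = (30 − 9) − 20 = 1, and ∂_2 has invariant factor 2 > 1, so H_1 = Z ⊕ Z/2.
  H_2: rank ker ∂_2 − rank ∂_3 = (20 − 20) − 0 = 0, and there is no ∂_3, so H_2 = 0.

As a check, the Euler characteristic is 10 − 30 + 20 = 0, which agrees with 1 − 1 + 0 = 0.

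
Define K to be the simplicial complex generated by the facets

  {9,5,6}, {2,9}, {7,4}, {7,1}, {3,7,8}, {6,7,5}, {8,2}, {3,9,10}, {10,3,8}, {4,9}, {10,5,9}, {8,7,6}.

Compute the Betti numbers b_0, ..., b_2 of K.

b_0 = 1, b_1 = 3, b_2 = 0.

K has 10 vertices, 19 edges, 7 triangles.
rank ∂_0 = 0, rank ∂_1 = 9 ⇒ b_0 = 10 − 0 − 9 = 1; all invariant factors of ∂_1 are 1 so no torsion. So H_0 = Z.
rank ∂_1 = 9, rank ∂_2 = 7 ⇒ b_1 = 19 − 9 − 7 = 3; all invariant factors of ∂_2 are 1 so no torsion. So H_1 = Z^3.
rank ∂_2 = 7, rank ∂_3 = 0 ⇒ b_2 = 7 − 7 − 0 = 0. So H_2 = 0.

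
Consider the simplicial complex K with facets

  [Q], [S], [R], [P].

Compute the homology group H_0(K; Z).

H_0 ≅ Z^4.

Order the vertices as P < Q < R < S. Listing each simplex with vertices in this order, K has dimension 0 with simplices:

  0-simplices (4): P, Q, R, S

giving chain groups C_0 ≅ Z^4.

Now H_k = ker ∂_k / im ∂_{k+1}, so:

  H_0: rank C_0 − rank ∂_1 = 4 − 0 = 4, and there is no ∂_1, so H_0 ≅ Z^4.

(K is a triangulation of a set of 4 points.)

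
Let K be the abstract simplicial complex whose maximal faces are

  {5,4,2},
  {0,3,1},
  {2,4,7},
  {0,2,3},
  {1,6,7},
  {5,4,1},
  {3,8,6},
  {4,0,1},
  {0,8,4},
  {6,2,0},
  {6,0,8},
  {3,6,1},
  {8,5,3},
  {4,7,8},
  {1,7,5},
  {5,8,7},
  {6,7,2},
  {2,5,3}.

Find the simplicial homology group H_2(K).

Take the total order 0 < 1 < 2 < 3 < 4 < 5 < 6 < 7 < 8 on the vertex set. Then K (dimension 2) consists of the simplices:

  0-simplices (9): [0], [1], [2], [3], [4], [5], [6], [7], [8]
  1-simplices (27): (27 of them)
  2-simplices (18): [0,1,3], [0,1,4], [0,2,3], [0,2,6], [0,4,8], [0,6,8], [1,3,6], [1,4,5], [1,5,7], [1,6,7], [2,3,5], [2,4,5], [2,4,7], [2,6,7], [3,5,8], [3,6,8], [4,7,8], [5,7,8]

giving chain groups C_0 ≅ Z^9, C_1 ≅ Z^27, C_2 ≅ Z^18.

∂_1: C_1 → C_0 maps an edge to its endpoints' difference, ∂[p,q] = q − p. For instance
  ∂[2,7] = [7] − [2].
This gives a 9×27 integer matrix of rank 8; reducing to Smith normal form yields diagonal entries (1,1,1,1,1,1,1,1).

Boundary ∂_2: C_2 → C_1 sends each 2-simplex [p,q,r] to [q,r] − [p,r] + [p,q]. For instance
  ∂[2,4,5] = [4,5] − [2,5] + [2,4],
  ∂[0,6,8] = [6,8] − [0,8] + [0,6].
This gives a 27×18 integer matrix of rank 18; reducing to Smith normal form yields diagonal entries (1,1,1,1,1,1,1,1,1,1,1,1,1,1,1,1,1,2).

Reading off H_k = ker ∂_k / im ∂_{k+1}:

  H_2: rank ker ∂_2 − rank ∂_3 = (18 − 18) − 0 = 0, and there is no ∂_3, so H_2 = 0.

H_2 ≅ 0.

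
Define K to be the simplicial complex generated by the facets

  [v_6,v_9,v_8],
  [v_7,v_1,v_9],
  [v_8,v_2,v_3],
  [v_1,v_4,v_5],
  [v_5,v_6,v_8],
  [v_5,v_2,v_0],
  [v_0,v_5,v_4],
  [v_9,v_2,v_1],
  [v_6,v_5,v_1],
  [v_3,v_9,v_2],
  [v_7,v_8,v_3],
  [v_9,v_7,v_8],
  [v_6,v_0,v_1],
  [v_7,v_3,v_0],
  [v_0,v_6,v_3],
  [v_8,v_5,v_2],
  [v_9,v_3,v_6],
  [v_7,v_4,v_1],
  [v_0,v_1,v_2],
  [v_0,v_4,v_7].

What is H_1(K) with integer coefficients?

H_1 = Z ⊕ Z/2.

Take the total order v_0 < v_1 < v_2 < v_3 < v_4 < v_5 < v_6 < v_7 < v_8 < v_9 on the vertex set. Then K (dimension 2) consists of the simplices:

  0-simplices (10): [v_0], [v_1], [v_2], [v_3], [v_4], [v_5], [v_6], [v_7], [v_8], [v_9]
  1-simplices (30): (30 of them)
  2-simplices (20): (20 of them)

giving chain groups C_0 ≅ Z^10, C_1 ≅ Z^30, C_2 ≅ Z^20.

The boundary map ∂_1: C_1 → C_0 maps an edge to its endpoints' difference, ∂[p,q] = q − p.
The resulting 10×30 matrix has rank 9, and its Smith normal form has invariant factors (1,1,1,1,1,1,1,1,1).

The boundary map ∂_2: C_2 → C_1 maps a triangle to the signed sum of its edges. For instance
  ∂[v_2,v_5,v_8] = [v_5,v_8] − [v_2,v_8] + [v_2,v_5],
  ∂[v_0,v_4,v_5] = [v_4,v_5] − [v_0,v_5] + [v_0,v_4].
The 30×20 boundary matrix has rank 20 and Smith normal form diag(1,1,1,1,1,1,1,1,1,1,1,1,1,1,1,1,1,1,1,2).

From H_k ≅ ker(∂_k) / im(∂_{k+1}) we obtain:

  H_1: rank ker ∂_1 − rank ∂_2 = (30 − 9) − 20 = 1, and ∂_2 has invariant factor 2 > 1, so H_1 ≅ Z ⊕ Z/2.

(K is a triangulation of the Klein bottle.)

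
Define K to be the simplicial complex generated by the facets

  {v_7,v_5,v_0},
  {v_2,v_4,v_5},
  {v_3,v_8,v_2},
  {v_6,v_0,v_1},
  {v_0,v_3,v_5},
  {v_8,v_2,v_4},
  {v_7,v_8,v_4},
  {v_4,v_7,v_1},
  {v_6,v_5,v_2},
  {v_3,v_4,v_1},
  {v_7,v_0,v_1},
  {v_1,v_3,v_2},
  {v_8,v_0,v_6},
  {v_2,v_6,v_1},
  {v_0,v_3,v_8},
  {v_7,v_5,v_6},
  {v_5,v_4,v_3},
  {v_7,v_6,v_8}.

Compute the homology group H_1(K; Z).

H_1 = Z ⊕ Z_2.

K has 9 vertices, 27 edges, 18 triangles.
rank ∂_1 = 8, rank ∂_2 = 18 ⇒ b_1 = 27 − 8 − 18 = 1; ∂_2 has invariant factor(s) [2] giving torsion. So H_1 ≅ Z ⊕ Z_2.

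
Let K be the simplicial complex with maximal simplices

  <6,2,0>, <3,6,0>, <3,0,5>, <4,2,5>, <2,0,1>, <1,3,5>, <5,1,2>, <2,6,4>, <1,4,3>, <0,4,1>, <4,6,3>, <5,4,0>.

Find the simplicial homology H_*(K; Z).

We work with the vertex ordering 0 < 1 < 2 < 3 < 4 < 5 < 6. The simplices of K, each written with vertices in increasing order, are:

  0-simplices (7): [0], [1], [2], [3], [4], [5], [6]
  1-simplices (18): [0,1], [0,2], [0,3], [0,4], [0,5], [0,6], [1,2], [1,3], [1,4], [1,5], [2,4], [2,5], [2,6], [3,4], [3,5], [3,6], [4,5], [4,6]
  2-simplices (12): [0,1,2], [0,1,4], [0,2,6], [0,3,5], [0,3,6], [0,4,5], [1,2,5], [1,3,4], [1,3,5], [2,4,5], [2,4,6], [3,4,6]

giving chain groups C_0 ≅ Z^7, C_1 ≅ Z^18, C_2 ≅ Z^12.

The boundary map ∂_1: C_1 → C_0 sends each edge [p,q] (with p < q) to q − p. For instance
  ∂[1,2] = [2] − [1].
The resulting 7×18 matrix has rank 6, and its Smith normal form has invariant factors (1,1,1,1,1,1).

Boundary ∂_2: C_2 → C_1 maps a triangle to the signed sum of its edges. For instance
  ∂[0,2,6] = [2,6] − [0,6] + [0,2],
  ∂[0,3,6] = [3,6] − [0,6] + [0,3].
This gives a 18×12 integer matrix of rank 12; reducing to Smith normal form yields diagonal entries (1,1,1,1,1,1,1,1,1,1,1,2).

From H_k ≅ ker(∂_k) / im(∂_{k+1}) we obtain:

  H_0: rank C_0 − rank ∂_1 = 7 − 6 = 1, and the invariant factors of ∂_1 are all 1, so H_0 = Z.
  H_1: rank ker ∂_1 − rank ∂_2 = (18 − 6) − 12 = 0, and ∂_2 has invariant factor 2 > 1, so H_1 = Z_2.
  H_2: rank ker ∂_2 − rank ∂_3 = (12 − 12) − 0 = 0, and there is no ∂_3, so H_2 = 0.

As a check, the Euler characteristic is 7 − 18 + 12 = 1, which agrees with 1 − 0 + 0 = 1.

H_0 ≅ Z,  H_1 ≅ Z_2,  H_2 = 0.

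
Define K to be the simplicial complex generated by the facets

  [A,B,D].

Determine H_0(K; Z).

We work with the vertex ordering A < B < D. The simplices of K, each written with vertices in increasing order, are:

  0-simplices (3): A, B, D
  1-simplices (3): AB, AD, BD
  2-simplices (1): ABD

giving chain groups C_0 ≅ Z^3, C_1 ≅ Z^3, C_2 ≅ Z^1.

The boundary map ∂_1: C_1 → C_0 sends each edge [p,q] (with p < q) to q − p. For instance
  ∂BD = D − B.
As a 3×3 matrix over Z this has rank 2, with invariant factors (1,1).

The boundary map ∂_2: C_2 → C_1 sends each 2-simplex [p,q,r] to [q,r] − [p,r] + [p,q]. For instance
  ∂ABD = BD − AD + AB.
As a 3×1 matrix over Z this has rank 1, with invariant factors (1).

Now H_k = ker ∂_k / im ∂_{k+1}, so:

  H_0: rank C_0 − rank ∂_1 = 3 − 2 = 1, and the invariant factors of ∂_1 are all 1, so H_0 = Z.

H_0 = Z.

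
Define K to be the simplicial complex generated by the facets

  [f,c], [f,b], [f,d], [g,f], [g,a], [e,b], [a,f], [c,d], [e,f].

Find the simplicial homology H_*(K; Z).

H_0 ≅ Z,  H_1 ≅ Z^3.

Fix the vertex order a < b < c < d < e < f < g and write every simplex with vertices in increasing order. Then dim K = 1 and the simplices of K are:

  0-simplices (7): a, b, c, d, e, f, g
  1-simplices (9): af, ag, be, bf, cd, cf, df, ef, fg

giving chain groups C_0 ≅ Z^7, C_1 ≅ Z^9.

∂_1: C_1 → C_0 maps an edge to its endpoints' difference, ∂[p,q] = q − p. For instance
  ∂df = f − d.
As a 7×9 matrix over Z this has rank 6, with invariant factors (1,1,1,1,1,1).

From H_k ≅ ker(∂_k) / im(∂_{k+1}) we obtain:

  H_0: rank C_0 − rank ∂_1 = 7 − 6 = 1, and the invariant factors of ∂_1 are all 1, so H_0 = Z.
  H_1: rank ker ∂_1 − rank ∂_2 = (9 − 6) − 0 = 3, and there is no ∂_2, so H_1 = Z^3.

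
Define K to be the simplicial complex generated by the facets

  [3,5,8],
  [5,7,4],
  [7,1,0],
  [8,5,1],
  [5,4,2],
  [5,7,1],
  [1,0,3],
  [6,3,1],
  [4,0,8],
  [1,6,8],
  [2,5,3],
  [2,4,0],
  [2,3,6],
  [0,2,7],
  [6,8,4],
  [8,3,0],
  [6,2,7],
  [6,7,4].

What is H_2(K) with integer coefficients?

H_2 = 0.

We work with the vertex ordering 0 < 1 < 2 < 3 < 4 < 5 < 6 < 7 < 8. The simplices of K, each written with vertices in increasing order, are:

  0-simplices (9): [0], [1], [2], [3], [4], [5], [6], [7], [8]
  1-simplices (27): (27 of them)
  2-simplices (18): [0,1,3], [0,1,7], [0,2,4], [0,2,7], [0,3,8], [0,4,8], [1,3,6], [1,5,7], [1,5,8], [1,6,8], [2,3,5], [2,3,6], [2,4,5], [2,6,7], [3,5,8], [4,5,7], [4,6,7], [4,6,8]

giving chain groups C_0 ≅ Z^9, C_1 ≅ Z^27, C_2 ≅ Z^18.

∂_1: C_1 → C_0 maps an edge to its endpoints' difference, ∂[p,q] = q − p.
The resulting 9×27 matrix has rank 8, and its Smith normal form has invariant factors (1,1,1,1,1,1,1,1).

The boundary map ∂_2: C_2 → C_1 maps a triangle to the signed sum of its edges. For instance
  ∂[0,2,7] = [2,7] − [0,7] + [0,2],
  ∂[3,5,8] = [5,8] − [3,8] + [3,5].
As a 27×18 matrix over Z this has rank 18, with invariant factors (1,1,1,1,1,1,1,1,1,1,1,1,1,1,1,1,1,2).

From H_k ≅ ker(∂_k) / im(∂_{k+1}) we obtain:

  H_2: rank ker ∂_2 − rank ∂_3 = (18 − 18) − 0 = 0, and there is no ∂_3, so H_2 ≅ 0.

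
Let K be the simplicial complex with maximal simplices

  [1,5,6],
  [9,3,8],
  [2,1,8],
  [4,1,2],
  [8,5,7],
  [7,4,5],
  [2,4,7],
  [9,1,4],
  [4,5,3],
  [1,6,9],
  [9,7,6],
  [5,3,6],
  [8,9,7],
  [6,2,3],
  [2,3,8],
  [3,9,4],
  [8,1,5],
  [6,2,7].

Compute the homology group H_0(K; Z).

H_0 ≅ Z.

K has 9 vertices, 27 edges, 18 triangles.
rank ∂_0 = 0, rank ∂_1 = 8 ⇒ b_0 = 9 − 0 − 8 = 1; all invariant factors of ∂_1 are 1 so no torsion. So H_0 ≅ Z.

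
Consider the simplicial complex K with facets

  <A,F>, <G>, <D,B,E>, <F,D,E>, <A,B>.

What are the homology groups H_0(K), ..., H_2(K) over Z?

Fix the vertex order A < B < D < E < F < G and write every simplex with vertices in increasing order. Then dim K = 2 and the simplices of K are:

  0-simplices (6): A, B, D, E, F, G
  1-simplices (7): AB, AF, BD, BE, DE, DF, EF
  2-simplices (2): BDE, DEF

giving chain groups C_0 ≅ Z^6, C_1 ≅ Z^7, C_2 ≅ Z^2.

Boundary ∂_1: C_1 → C_0 sends each edge [p,q] (with p < q) to q − p.
The 6×7 boundary matrix has rank 4 and Smith normal form diag(1,1,1,1).

Boundary ∂_2: C_2 → C_1 acts by ∂[p,q,r] = [q,r] − [p,r] + [p,q]. For instance
  ∂BDE = DE − BE + BD,
  ∂DEF = EF − DF + DE.
This gives a 7×2 integer matrix of rank 2; reducing to Smith normal form yields diagonal entries (1,1).

From H_k ≅ ker(∂_k) / im(∂_{k+1}) we obtain:

  H_0: rank C_0 − rank ∂_1 = 6 − 4 = 2, and the invariant factors of ∂_1 are all 1, so H_0 ≅ Z^2.
  H_1: rank ker ∂_1 − rank ∂_2 = (7 − 4) − 2 = 1, and the invariant factors of ∂_2 are all 1, so H_1 ≅ Z.
  H_2: rank ker ∂_2 − rank ∂_3 = (2 − 2) − 0 = 0, and there is no ∂_3, so H_2 ≅ 0.

As a check, the Euler characteristic is 6 − 7 + 2 = 1, which agrees with 2 − 1 + 0 = 1.

H_0 ≅ Z^2,  H_1 ≅ Z,  H_2 = 0.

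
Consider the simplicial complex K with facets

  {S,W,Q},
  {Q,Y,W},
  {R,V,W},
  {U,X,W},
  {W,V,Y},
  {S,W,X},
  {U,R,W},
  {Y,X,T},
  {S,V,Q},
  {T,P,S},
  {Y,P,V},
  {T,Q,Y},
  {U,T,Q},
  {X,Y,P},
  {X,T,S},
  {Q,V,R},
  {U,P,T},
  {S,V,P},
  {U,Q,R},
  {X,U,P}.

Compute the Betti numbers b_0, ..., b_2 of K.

We work with the vertex ordering P < Q < R < S < T < U < V < W < X < Y. The simplices of K, each written with vertices in increasing order, are:

  0-simplices (10): P, Q, R, S, T, U, V, W, X, Y
  1-simplices (30): PS, PT, PU, PV, PX, PY, QR, QS, QT, QU, QV, QW, QY, RU, RV, RW, ST, SV, SW, SX, TU, TX, TY, UW, UX, VW, VY, WX, WY, XY
  2-simplices (20): PST, PSV, PTU, PUX, PVY, PXY, QRU, QRV, QSV, QSW, QTU, QTY, QWY, RUW, RVW, STX, SWX, TXY, UWX, VWY

so the chain groups are C_0 ≅ Z^10, C_1 ≅ Z^30, C_2 ≅ Z^20.

Boundary ∂_1: C_1 → C_0 is given by ∂[p,q] = [q] − [p]. For instance
  ∂PT = T − P.
The 10×30 boundary matrix has rank 9 and Smith normal form diag(1,1,1,1,1,1,1,1,1).

The boundary map ∂_2: C_2 → C_1 maps a triangle to the signed sum of its edges. For instance
  ∂PUX = UX − PX + PU,
  ∂QRV = RV − QV + QR.
The 30×20 boundary matrix has rank 20 and Smith normal form diag(1,1,1,1,1,1,1,1,1,1,1,1,1,1,1,1,1,1,1,2).

From H_k ≅ ker(∂_k) / im(∂_{k+1}) we obtain:

  H_0: rank C_0 − rank ∂_1 = 10 − 9 = 1, and the invariant factors of ∂_1 are all 1, so H_0 = Z.
  H_1: rank ker ∂_1 − rank ∂_2 = (30 − 9) − 20 = 1, and ∂_2 has invariant factor 2 > 1, so H_1 = Z ⊕ Z/2.
  H_2: rank ker ∂_2 − rank ∂_3 = (20 − 20) − 0 = 0, and there is no ∂_3, so H_2 = 0.

As a check, the Euler characteristic is 10 − 30 + 20 = 0, which agrees with 1 − 1 + 0 = 0.

Hence the Betti numbers are b_0 = 1, b_1 = 1, b_2 = 0.

b_0 = 1, b_1 = 1, b_2 = 0.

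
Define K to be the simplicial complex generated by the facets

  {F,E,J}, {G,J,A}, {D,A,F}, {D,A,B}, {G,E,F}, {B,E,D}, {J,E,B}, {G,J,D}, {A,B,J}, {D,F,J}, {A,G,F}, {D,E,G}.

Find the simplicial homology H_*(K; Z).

Take the total order A < B < D < E < F < G < J on the vertex set. Then K (dimension 2) consists of the simplices:

  0-simplices (7): A, B, D, E, F, G, J
  1-simplices (18): AB, AD, AF, AG, AJ, BD, BE, BJ, DE, DF, DG, DJ, EF, EG, EJ, FG, FJ, GJ
  2-simplices (12): ABD, ABJ, ADF, AFG, AGJ, BDE, BEJ, DEG, DFJ, DGJ, EFG, EFJ

giving chain groups C_0 ≅ Z^7, C_1 ≅ Z^18, C_2 ≅ Z^12.

Boundary ∂_1: C_1 → C_0 is given by ∂[p,q] = [q] − [p]. For instance
  ∂AD = D − A.
As a 7×18 matrix over Z this has rank 6, with invariant factors (1,1,1,1,1,1).

∂_2: C_2 → C_1 maps a triangle to the signed sum of its edges. For instance
  ∂ABJ = BJ − AJ + AB,
  ∂ADF = DF − AF + AD.
The resulting 18×12 matrix has rank 12, and its Smith normal form has invariant factors (1,1,1,1,1,1,1,1,1,1,1,2).

Computing H_k = (kernel of ∂_k) / (image of ∂_{k+1}):

  H_0: rank C_0 − rank ∂_1 = 7 − 6 = 1, and the invariant factors of ∂_1 are all 1, so H_0 ≅ Z.
  H_1: rank ker ∂_1 − rank ∂_2 = (18 − 6) − 12 = 0, and ∂_2 has invariant factor 2 > 1, so H_1 ≅ Z/2.
  H_2: rank ker ∂_2 − rank ∂_3 = (12 − 12) − 0 = 0, and there is no ∂_3, so H_2 ≅ 0.

As a check, the Euler characteristic is 7 − 18 + 12 = 1, which agrees with 1 − 0 + 0 = 1.
(K is a triangulation of the real projective plane RP^2.)

H_0 ≅ Z,  H_1 ≅ Z/2,  H_2 = 0.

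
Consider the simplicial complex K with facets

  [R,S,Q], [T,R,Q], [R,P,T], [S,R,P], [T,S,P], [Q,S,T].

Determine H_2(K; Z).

Take the total order P < Q < R < S < T on the vertex set. Then K (dimension 2) consists of the simplices:

  0-simplices (5): P, Q, R, S, T
  1-simplices (9): PR, PS, PT, QR, QS, QT, RS, RT, ST
  2-simplices (6): PRS, PRT, PST, QRS, QRT, QST

so the chain groups are C_0 ≅ Z^5, C_1 ≅ Z^9, C_2 ≅ Z^6.

The boundary map ∂_1: C_1 → C_0 is given by ∂[p,q] = [q] − [p].
This gives a 5×9 integer matrix of rank 4; reducing to Smith normal form yields diagonal entries (1,1,1,1).

Boundary ∂_2: C_2 → C_1 maps a triangle to the signed sum of its edges. For instance
  ∂PST = ST − PT + PS,
  ∂PRS = RS − PS + PR.
The resulting 9×6 matrix has rank 5, and its Smith normal form has invariant factors (1,1,1,1,1).

Computing H_k = (kernel of ∂_k) / (image of ∂_{k+1}):

  H_2: rank ker ∂_2 − rank ∂_3 = (6 − 5) − 0 = 1, and there is no ∂_3, so H_2 ≅ Z.

H_2 = Z.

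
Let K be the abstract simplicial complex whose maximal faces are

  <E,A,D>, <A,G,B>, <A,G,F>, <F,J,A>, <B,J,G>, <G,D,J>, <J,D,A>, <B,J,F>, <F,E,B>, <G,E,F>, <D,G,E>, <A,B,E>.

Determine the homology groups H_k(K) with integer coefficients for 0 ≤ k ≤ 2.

Order the vertices as A < B < D < E < F < G < J. Listing each simplex with vertices in this order, K has dimension 2 with simplices:

  0-simplices (7): A, B, D, E, F, G, J
  1-simplices (18): AB, AD, AE, AF, AG, AJ, BE, BF, BG, BJ, DE, DG, DJ, EF, EG, FG, FJ, GJ
  2-simplices (12): ABE, ABG, ADE, ADJ, AFG, AFJ, BEF, BFJ, BGJ, DEG, DGJ, EFG

Hence C_0 ≅ Z^7, C_1 ≅ Z^18, C_2 ≅ Z^12.

Boundary ∂_1: C_1 → C_0 is given by ∂[p,q] = [q] − [p].
As a 7×18 matrix over Z this has rank 6, with invariant factors (1,1,1,1,1,1).

The boundary map ∂_2: C_2 → C_1 acts by ∂[p,q,r] = [q,r] − [p,r] + [p,q]. For instance
  ∂ABE = BE − AE + AB,
  ∂BFJ = FJ − BJ + BF.
This gives a 18×12 integer matrix of rank 12; reducing to Smith normal form yields diagonal entries (1,1,1,1,1,1,1,1,1,1,1,2).

Computing H_k = (kernel of ∂_k) / (image of ∂_{k+1}):

  H_0: rank C_0 − rank ∂_1 = 7 − 6 = 1, and the invariant factors of ∂_1 are all 1, so H_0 ≅ Z.
  H_1: rank ker ∂_1 − rank ∂_2 = (18 − 6) − 12 = 0, and ∂_2 has invariant factor 2 > 1, so H_1 ≅ Z/2.
  H_2: rank ker ∂_2 − rank ∂_3 = (12 − 12) − 0 = 0, and there is no ∂_3, so H_2 ≅ 0.

H_0 = Z,  H_1 = Z/2,  H_2 = 0.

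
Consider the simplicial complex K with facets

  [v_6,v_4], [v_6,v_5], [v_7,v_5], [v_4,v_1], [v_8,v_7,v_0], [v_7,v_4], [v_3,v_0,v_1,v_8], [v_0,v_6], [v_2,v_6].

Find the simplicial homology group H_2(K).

Order the vertices as v_0 < v_1 < v_2 < v_3 < v_4 < v_5 < v_6 < v_7 < v_8. Listing each simplex with vertices in this order, K has dimension 3 with simplices:

  0-simplices (9): [v_0], [v_1], [v_2], [v_3], [v_4], [v_5], [v_6], [v_7], [v_8]
  1-simplices (15): (15 of them)
  2-simplices (5): [v_0,v_1,v_3], [v_0,v_1,v_8], [v_0,v_3,v_8], [v_0,v_7,v_8], [v_1,v_3,v_8]
  3-simplices (1): [v_0,v_1,v_3,v_8]

so the chain groups are C_0 ≅ Z^9, C_1 ≅ Z^15, C_2 ≅ Z^5, C_3 ≅ Z^1.

The boundary map ∂_1: C_1 → C_0 is given by ∂[p,q] = [q] − [p]. For instance
  ∂[v_5,v_6] = [v_6] − [v_5].
As a 9×15 matrix over Z this has rank 8, with invariant factors (1,1,1,1,1,1,1,1).

Boundary ∂_2: C_2 → C_1 acts by ∂[p,q,r] = [q,r] − [p,r] + [p,q]. For instance
  ∂[v_0,v_1,v_3] = [v_1,v_3] − [v_0,v_3] + [v_0,v_1],
  ∂[v_0,v_1,v_8] = [v_1,v_8] − [v_0,v_8] + [v_0,v_1].
This gives a 15×5 integer matrix of rank 4; reducing to Smith normal form yields diagonal entries (1,1,1,1).

Boundary ∂_3: C_3 → C_2 sends each 3-simplex σ to the alternating sum Σ_i (−1)^i (σ with its i-th vertex removed). For instance
  ∂[v_0,v_1,v_3,v_8] = [v_1,v_3,v_8] − [v_0,v_3,v_8] + [v_0,v_1,v_8] − [v_0,v_1,v_3].
The resulting 5×1 matrix has rank 1, and its Smith normal form has invariant factors (1).

From H_k ≅ ker(∂_k) / im(∂_{k+1}) we obtain:

  H_2: rank ker ∂_2 − rank ∂_3 = (5 − 4) − 1 = 0, and the invariant factors of ∂_3 are all 1, so H_2 ≅ 0.

H_2 = 0.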